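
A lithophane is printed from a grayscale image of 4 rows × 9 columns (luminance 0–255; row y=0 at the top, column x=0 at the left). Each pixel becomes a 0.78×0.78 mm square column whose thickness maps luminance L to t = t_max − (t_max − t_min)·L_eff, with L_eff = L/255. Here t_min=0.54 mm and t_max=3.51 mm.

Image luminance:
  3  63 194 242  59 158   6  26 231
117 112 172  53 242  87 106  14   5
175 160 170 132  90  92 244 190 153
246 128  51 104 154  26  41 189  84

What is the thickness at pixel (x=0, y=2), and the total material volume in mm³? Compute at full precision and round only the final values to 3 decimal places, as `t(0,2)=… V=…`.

span = t_max - t_min = 3.51 - 0.54 = 2.970
L(0,2) = 175, L_eff = 175/255 = 0.686275
t(0,2) = 3.51 - 2.970·0.686275 = 1.472
Σt over all 4·9 pixels = 646479/8500 ≈ 76.0563529
V = pitch²·Σt = 0.78²·646479/8500 = 46.273

t(0,2)=1.472 V=46.273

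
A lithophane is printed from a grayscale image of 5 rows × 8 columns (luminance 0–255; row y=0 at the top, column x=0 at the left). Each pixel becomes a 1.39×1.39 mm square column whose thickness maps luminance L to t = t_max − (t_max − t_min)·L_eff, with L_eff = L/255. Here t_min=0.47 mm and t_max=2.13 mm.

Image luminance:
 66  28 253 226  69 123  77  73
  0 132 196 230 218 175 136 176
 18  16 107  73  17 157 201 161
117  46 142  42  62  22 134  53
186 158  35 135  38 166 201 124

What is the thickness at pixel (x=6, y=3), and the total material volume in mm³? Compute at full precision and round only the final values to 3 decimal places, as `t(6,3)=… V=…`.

t(6,3)=1.258 V=106.896

span = t_max - t_min = 2.13 - 0.47 = 1.660
L(6,3) = 134, L_eff = 134/255 = 0.525490
t(6,3) = 2.13 - 1.660·0.525490 = 1.258
Σt over all 5·8 pixels = 705413/12750 ≈ 55.3265098
V = pitch²·Σt = 1.39²·705413/12750 = 106.896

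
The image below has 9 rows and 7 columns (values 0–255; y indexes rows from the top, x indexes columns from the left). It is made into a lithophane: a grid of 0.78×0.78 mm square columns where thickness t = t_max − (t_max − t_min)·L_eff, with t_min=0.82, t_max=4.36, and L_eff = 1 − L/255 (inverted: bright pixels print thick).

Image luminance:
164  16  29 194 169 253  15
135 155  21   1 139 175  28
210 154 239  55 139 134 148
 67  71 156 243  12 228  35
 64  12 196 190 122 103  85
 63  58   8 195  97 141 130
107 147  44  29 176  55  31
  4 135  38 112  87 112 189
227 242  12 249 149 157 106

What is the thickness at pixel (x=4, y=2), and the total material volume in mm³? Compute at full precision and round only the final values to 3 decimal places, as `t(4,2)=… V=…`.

t(4,2)=2.750 V=92.723

span = t_max - t_min = 4.36 - 0.82 = 3.540
L(4,2) = 139, L_eff = 1 - 139/255 = 0.454902 (inverted)
t(4,2) = 4.36 - 3.540·0.454902 = 2.750
Σt over all 9·7 pixels = 323859/2125 ≈ 152.4042353
V = pitch²·Σt = 0.78²·323859/2125 = 92.723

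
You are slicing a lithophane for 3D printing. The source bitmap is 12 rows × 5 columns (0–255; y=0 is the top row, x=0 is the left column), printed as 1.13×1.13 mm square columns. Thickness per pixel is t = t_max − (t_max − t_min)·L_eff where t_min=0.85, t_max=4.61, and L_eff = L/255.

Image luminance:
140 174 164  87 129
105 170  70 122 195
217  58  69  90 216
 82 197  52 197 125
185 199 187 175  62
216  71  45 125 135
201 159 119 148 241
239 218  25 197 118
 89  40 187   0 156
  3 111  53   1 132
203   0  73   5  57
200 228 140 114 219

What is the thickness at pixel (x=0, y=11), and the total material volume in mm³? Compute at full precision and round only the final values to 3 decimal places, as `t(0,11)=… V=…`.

span = t_max - t_min = 4.61 - 0.85 = 3.760
L(0,11) = 200, L_eff = 200/255 = 0.784314
t(0,11) = 4.61 - 3.760·0.784314 = 1.661
Σt over all 12·5 pixels = 12191/75 ≈ 162.5466667
V = pitch²·Σt = 1.13²·12191/75 = 207.556

t(0,11)=1.661 V=207.556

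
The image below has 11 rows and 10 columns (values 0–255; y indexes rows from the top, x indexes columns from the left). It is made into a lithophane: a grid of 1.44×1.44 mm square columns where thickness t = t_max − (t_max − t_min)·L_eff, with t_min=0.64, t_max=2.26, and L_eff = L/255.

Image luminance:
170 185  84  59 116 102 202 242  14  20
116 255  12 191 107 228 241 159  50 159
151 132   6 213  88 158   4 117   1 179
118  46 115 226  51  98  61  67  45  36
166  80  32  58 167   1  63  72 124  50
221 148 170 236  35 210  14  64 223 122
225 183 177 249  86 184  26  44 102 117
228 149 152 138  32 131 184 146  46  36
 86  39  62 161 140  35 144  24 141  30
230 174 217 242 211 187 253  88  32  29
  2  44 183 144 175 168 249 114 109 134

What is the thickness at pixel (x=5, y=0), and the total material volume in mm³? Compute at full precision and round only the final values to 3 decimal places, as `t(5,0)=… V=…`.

t(5,0)=1.612 V=339.473

span = t_max - t_min = 2.26 - 0.64 = 1.620
L(5,0) = 102, L_eff = 102/255 = 0.400000
t(5,0) = 2.26 - 1.620·0.400000 = 1.612
Σt over all 11·10 pixels = 163.712
V = pitch²·Σt = 1.44²·163.712 = 339.473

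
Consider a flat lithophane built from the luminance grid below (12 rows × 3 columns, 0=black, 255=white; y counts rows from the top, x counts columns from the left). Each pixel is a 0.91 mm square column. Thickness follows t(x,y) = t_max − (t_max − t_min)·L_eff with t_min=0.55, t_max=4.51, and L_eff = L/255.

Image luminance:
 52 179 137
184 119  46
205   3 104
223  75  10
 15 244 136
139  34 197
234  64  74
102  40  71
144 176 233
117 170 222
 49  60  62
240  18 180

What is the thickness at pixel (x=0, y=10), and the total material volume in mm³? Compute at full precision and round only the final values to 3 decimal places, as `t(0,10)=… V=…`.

span = t_max - t_min = 4.51 - 0.55 = 3.960
L(0,10) = 49, L_eff = 49/255 = 0.192157
t(0,10) = 4.51 - 3.960·0.192157 = 3.749
Σt over all 12·3 pixels = 201201/2125 ≈ 94.6828235
V = pitch²·Σt = 0.91²·201201/2125 = 78.407

t(0,10)=3.749 V=78.407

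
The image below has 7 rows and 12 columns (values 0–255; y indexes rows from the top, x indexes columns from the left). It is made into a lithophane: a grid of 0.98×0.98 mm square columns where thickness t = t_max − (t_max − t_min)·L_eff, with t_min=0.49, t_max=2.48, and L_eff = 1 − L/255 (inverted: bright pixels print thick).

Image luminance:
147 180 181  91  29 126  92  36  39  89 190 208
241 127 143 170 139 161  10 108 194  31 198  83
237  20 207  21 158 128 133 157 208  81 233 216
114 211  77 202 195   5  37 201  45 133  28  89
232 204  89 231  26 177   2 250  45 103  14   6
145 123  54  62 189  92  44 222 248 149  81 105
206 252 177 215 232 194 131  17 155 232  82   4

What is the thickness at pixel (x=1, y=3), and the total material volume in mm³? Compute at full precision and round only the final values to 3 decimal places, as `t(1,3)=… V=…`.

span = t_max - t_min = 2.48 - 0.49 = 1.990
L(1,3) = 211, L_eff = 1 - 211/255 = 0.172549 (inverted)
t(1,3) = 2.48 - 1.990·0.172549 = 2.137
Σt over all 7·12 pixels = 3226441/25500 ≈ 126.5270980
V = pitch²·Σt = 0.98²·3226441/25500 = 121.517

t(1,3)=2.137 V=121.517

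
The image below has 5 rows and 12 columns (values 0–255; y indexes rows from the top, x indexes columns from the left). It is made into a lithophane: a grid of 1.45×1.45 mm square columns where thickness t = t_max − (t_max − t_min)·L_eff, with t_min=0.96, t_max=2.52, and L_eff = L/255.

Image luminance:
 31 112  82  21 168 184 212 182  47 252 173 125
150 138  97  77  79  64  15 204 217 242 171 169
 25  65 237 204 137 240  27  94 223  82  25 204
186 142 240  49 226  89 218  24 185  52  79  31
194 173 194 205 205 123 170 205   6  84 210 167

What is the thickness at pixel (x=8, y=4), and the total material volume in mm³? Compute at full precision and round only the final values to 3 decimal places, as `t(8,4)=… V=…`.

t(8,4)=2.483 V=212.015

span = t_max - t_min = 2.52 - 0.96 = 1.560
L(8,4) = 6, L_eff = 6/255 = 0.023529
t(8,4) = 2.52 - 1.560·0.023529 = 2.483
Σt over all 5·12 pixels = 214284/2125 ≈ 100.8395294
V = pitch²·Σt = 1.45²·214284/2125 = 212.015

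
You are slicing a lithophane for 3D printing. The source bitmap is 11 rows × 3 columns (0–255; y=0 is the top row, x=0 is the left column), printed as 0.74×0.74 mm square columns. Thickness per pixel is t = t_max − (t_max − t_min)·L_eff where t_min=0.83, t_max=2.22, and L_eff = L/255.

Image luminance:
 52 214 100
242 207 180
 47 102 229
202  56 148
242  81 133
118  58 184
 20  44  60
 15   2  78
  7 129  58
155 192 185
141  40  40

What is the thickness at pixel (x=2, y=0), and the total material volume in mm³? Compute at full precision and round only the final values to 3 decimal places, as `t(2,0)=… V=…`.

span = t_max - t_min = 2.22 - 0.83 = 1.390
L(2,0) = 100, L_eff = 100/255 = 0.392157
t(2,0) = 2.22 - 1.390·0.392157 = 1.675
Σt over all 11·3 pixels = 1345351/25500 ≈ 52.7588627
V = pitch²·Σt = 0.74²·1345351/25500 = 28.891

t(2,0)=1.675 V=28.891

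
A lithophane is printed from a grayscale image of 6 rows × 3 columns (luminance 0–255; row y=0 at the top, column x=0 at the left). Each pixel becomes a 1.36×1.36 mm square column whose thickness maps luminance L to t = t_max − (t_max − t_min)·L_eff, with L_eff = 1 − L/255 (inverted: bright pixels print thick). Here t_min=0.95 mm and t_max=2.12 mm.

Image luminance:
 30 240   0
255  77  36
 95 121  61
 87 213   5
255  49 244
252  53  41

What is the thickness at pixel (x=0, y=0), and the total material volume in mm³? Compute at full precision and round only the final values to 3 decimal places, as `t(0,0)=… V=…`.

t(0,0)=1.088 V=49.568

span = t_max - t_min = 2.12 - 0.95 = 1.170
L(0,0) = 30, L_eff = 1 - 30/255 = 0.882353 (inverted)
t(0,0) = 2.12 - 1.170·0.882353 = 1.088
Σt over all 6·3 pixels = 56949/2125 ≈ 26.7995294
V = pitch²·Σt = 1.36²·56949/2125 = 49.568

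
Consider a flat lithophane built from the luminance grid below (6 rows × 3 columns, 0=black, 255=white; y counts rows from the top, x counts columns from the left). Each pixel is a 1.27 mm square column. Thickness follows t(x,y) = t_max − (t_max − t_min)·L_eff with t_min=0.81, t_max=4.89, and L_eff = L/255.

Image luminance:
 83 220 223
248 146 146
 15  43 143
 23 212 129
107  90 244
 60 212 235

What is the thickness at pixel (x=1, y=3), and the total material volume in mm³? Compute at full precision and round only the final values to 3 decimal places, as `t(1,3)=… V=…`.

span = t_max - t_min = 4.89 - 0.81 = 4.080
L(1,3) = 212, L_eff = 212/255 = 0.831373
t(1,3) = 4.89 - 4.080·0.831373 = 1.498
Σt over all 6·3 pixels = 46.756
V = pitch²·Σt = 1.27²·46.756 = 75.413

t(1,3)=1.498 V=75.413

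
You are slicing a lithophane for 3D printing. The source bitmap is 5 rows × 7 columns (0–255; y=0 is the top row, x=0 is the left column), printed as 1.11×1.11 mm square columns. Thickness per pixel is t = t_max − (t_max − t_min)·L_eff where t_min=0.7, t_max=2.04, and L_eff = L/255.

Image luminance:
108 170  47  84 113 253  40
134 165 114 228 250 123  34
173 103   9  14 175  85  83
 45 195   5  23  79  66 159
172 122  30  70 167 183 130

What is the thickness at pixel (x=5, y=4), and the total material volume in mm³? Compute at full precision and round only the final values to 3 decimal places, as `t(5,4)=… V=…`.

t(5,4)=1.078 V=62.391

span = t_max - t_min = 2.04 - 0.7 = 1.340
L(5,4) = 183, L_eff = 183/255 = 0.717647
t(5,4) = 2.04 - 1.340·0.717647 = 1.078
Σt over all 5·7 pixels = 215211/4250 ≈ 50.6378824
V = pitch²·Σt = 1.11²·215211/4250 = 62.391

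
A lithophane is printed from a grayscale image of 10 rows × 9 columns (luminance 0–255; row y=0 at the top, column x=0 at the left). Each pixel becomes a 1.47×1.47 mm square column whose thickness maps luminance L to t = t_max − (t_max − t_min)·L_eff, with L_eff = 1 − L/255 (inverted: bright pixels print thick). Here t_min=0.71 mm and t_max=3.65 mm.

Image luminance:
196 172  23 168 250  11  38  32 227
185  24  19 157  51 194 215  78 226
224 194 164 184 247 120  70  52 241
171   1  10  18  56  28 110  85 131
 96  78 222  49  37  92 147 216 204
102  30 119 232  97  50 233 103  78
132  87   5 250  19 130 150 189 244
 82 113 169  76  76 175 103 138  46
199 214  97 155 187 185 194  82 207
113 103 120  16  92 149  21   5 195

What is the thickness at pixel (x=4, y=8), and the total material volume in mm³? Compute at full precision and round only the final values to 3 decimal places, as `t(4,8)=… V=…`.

t(4,8)=2.866 V=414.003

span = t_max - t_min = 3.65 - 0.71 = 2.940
L(4,8) = 187, L_eff = 1 - 187/255 = 0.266667 (inverted)
t(4,8) = 3.65 - 2.940·0.266667 = 2.866
Σt over all 10·9 pixels = 3257/17 ≈ 191.5882353
V = pitch²·Σt = 1.47²·3257/17 = 414.003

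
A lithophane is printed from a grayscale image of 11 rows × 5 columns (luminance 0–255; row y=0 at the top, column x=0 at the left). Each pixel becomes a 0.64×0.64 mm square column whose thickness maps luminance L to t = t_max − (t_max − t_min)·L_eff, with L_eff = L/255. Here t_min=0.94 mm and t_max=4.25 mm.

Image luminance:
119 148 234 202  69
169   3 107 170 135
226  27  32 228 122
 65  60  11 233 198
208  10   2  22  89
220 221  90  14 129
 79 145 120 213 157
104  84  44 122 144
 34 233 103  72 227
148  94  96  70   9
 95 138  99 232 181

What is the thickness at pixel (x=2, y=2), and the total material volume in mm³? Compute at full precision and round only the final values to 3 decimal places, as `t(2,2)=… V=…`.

t(2,2)=3.835 V=60.621

span = t_max - t_min = 4.25 - 0.94 = 3.310
L(2,2) = 32, L_eff = 32/255 = 0.125490
t(2,2) = 4.25 - 3.310·0.125490 = 3.835
Σt over all 11·5 pixels = 1258013/8500 ≈ 148.0015294
V = pitch²·Σt = 0.64²·1258013/8500 = 60.621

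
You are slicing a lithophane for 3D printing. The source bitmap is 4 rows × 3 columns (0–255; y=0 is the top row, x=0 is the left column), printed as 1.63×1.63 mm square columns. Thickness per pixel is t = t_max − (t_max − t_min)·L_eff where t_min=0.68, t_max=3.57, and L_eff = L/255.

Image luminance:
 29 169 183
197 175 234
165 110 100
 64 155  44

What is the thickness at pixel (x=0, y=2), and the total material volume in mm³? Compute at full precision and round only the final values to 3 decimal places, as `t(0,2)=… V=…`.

span = t_max - t_min = 3.57 - 0.68 = 2.890
L(0,2) = 165, L_eff = 165/255 = 0.647059
t(0,2) = 3.57 - 2.890·0.647059 = 1.700
Σt over all 4·3 pixels = 7327/300 ≈ 24.4233333
V = pitch²·Σt = 1.63²·7327/300 = 64.890

t(0,2)=1.700 V=64.890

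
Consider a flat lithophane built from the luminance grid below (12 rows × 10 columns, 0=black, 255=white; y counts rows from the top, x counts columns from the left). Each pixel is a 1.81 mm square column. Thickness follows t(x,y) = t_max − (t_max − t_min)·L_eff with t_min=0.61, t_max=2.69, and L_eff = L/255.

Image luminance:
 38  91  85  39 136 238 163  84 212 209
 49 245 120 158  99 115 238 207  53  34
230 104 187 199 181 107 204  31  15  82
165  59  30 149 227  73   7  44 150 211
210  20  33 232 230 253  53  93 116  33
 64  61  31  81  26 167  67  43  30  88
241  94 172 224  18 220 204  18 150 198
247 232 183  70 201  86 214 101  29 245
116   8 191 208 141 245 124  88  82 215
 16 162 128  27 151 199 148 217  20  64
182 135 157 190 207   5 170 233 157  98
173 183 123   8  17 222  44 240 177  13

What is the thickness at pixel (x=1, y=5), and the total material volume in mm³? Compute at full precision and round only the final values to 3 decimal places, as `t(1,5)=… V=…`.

t(1,5)=2.192 V=645.194

span = t_max - t_min = 2.69 - 0.61 = 2.080
L(1,5) = 61, L_eff = 61/255 = 0.239216
t(1,5) = 2.69 - 2.080·0.239216 = 2.192
Σt over all 12·10 pixels = 251098/1275 ≈ 196.9396078
V = pitch²·Σt = 1.81²·251098/1275 = 645.194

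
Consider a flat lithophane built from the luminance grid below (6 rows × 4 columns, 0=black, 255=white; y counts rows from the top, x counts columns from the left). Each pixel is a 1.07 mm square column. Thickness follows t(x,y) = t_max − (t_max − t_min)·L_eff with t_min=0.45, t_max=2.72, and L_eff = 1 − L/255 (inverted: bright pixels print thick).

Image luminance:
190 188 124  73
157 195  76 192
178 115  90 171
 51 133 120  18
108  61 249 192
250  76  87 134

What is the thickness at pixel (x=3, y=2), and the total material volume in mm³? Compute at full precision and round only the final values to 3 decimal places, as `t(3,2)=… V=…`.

t(3,2)=1.972 V=45.264

span = t_max - t_min = 2.72 - 0.45 = 2.270
L(3,2) = 171, L_eff = 1 - 171/255 = 0.329412 (inverted)
t(3,2) = 2.72 - 2.270·0.329412 = 1.972
Σt over all 6·4 pixels = 84013/2125 ≈ 39.5355294
V = pitch²·Σt = 1.07²·84013/2125 = 45.264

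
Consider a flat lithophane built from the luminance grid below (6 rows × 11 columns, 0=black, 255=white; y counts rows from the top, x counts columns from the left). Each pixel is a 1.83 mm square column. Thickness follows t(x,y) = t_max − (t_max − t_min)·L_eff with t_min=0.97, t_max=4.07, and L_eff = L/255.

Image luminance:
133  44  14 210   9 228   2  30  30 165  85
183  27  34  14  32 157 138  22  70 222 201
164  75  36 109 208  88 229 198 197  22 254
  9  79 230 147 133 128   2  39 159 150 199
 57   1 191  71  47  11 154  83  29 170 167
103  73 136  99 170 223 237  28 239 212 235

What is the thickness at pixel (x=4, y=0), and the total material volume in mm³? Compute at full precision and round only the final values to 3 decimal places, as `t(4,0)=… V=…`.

span = t_max - t_min = 4.07 - 0.97 = 3.100
L(4,0) = 9, L_eff = 9/255 = 0.035294
t(4,0) = 4.07 - 3.100·0.035294 = 3.961
Σt over all 6·11 pixels = 14937/85 ≈ 175.7294118
V = pitch²·Σt = 1.83²·14937/85 = 588.500

t(4,0)=3.961 V=588.500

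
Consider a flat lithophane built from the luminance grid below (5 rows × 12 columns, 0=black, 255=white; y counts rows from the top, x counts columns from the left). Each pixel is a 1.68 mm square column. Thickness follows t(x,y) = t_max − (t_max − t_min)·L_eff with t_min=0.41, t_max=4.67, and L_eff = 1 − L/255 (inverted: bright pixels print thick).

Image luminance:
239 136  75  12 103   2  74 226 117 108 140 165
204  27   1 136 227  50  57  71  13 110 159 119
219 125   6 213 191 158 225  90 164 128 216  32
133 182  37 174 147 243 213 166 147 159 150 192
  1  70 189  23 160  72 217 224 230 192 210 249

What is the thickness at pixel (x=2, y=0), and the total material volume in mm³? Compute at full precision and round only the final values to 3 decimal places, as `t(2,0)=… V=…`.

t(2,0)=1.663 V=452.200

span = t_max - t_min = 4.67 - 0.41 = 4.260
L(2,0) = 75, L_eff = 1 - 75/255 = 0.705882 (inverted)
t(2,0) = 4.67 - 4.260·0.705882 = 1.663
Σt over all 5·12 pixels = 340464/2125 ≈ 160.2183529
V = pitch²·Σt = 1.68²·340464/2125 = 452.200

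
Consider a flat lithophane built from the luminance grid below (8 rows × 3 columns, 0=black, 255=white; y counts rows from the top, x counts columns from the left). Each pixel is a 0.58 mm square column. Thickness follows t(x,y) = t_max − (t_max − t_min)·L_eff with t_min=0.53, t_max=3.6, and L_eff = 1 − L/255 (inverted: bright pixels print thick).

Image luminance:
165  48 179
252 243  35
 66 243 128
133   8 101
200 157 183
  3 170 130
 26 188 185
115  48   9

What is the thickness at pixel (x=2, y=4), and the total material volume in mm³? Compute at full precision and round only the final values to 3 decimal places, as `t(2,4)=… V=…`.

t(2,4)=2.733 V=16.490

span = t_max - t_min = 3.6 - 0.53 = 3.070
L(2,4) = 183, L_eff = 1 - 183/255 = 0.282353 (inverted)
t(2,4) = 3.6 - 3.070·0.282353 = 2.733
Σt over all 8·3 pixels = 83331/1700 ≈ 49.0182353
V = pitch²·Σt = 0.58²·83331/1700 = 16.490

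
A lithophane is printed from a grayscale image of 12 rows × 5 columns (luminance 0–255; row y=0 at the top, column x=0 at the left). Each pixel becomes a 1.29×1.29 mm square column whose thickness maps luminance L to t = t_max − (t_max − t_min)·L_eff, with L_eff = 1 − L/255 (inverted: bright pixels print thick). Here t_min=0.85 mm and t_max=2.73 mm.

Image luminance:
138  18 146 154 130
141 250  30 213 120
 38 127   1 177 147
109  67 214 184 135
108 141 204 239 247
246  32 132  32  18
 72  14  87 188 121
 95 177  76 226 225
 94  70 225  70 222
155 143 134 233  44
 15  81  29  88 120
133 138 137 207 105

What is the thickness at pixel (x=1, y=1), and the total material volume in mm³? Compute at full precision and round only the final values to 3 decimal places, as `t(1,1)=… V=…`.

t(1,1)=2.693 V=178.872

span = t_max - t_min = 2.73 - 0.85 = 1.880
L(1,1) = 250, L_eff = 1 - 250/255 = 0.019608 (inverted)
t(1,1) = 2.73 - 1.880·0.019608 = 2.693
Σt over all 12·5 pixels = 228413/2125 ≈ 107.4884706
V = pitch²·Σt = 1.29²·228413/2125 = 178.872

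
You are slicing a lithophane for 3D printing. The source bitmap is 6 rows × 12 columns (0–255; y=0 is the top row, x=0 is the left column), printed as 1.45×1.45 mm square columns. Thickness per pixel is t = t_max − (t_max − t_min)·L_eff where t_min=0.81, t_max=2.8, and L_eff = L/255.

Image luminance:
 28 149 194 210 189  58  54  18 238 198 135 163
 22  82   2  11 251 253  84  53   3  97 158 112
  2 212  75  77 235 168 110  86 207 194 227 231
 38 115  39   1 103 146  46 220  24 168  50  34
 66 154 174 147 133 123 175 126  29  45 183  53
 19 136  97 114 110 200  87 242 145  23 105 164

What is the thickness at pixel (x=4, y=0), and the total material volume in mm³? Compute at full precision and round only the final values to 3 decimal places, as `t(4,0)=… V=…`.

span = t_max - t_min = 2.8 - 0.81 = 1.990
L(4,0) = 189, L_eff = 189/255 = 0.741176
t(4,0) = 2.8 - 1.990·0.741176 = 1.325
Σt over all 6·12 pixels = 173261/1275 ≈ 135.8909804
V = pitch²·Σt = 1.45²·173261/1275 = 285.711

t(4,0)=1.325 V=285.711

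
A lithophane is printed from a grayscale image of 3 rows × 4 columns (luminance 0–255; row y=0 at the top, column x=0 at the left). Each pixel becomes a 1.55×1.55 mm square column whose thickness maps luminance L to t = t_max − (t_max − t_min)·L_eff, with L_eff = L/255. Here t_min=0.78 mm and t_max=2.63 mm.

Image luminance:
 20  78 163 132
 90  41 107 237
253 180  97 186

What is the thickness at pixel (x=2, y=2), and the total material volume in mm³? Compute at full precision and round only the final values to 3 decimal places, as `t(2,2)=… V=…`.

span = t_max - t_min = 2.63 - 0.78 = 1.850
L(2,2) = 97, L_eff = 97/255 = 0.380392
t(2,2) = 2.63 - 1.850·0.380392 = 1.926
Σt over all 3·4 pixels = 8529/425 ≈ 20.0682353
V = pitch²·Σt = 1.55²·8529/425 = 48.214

t(2,2)=1.926 V=48.214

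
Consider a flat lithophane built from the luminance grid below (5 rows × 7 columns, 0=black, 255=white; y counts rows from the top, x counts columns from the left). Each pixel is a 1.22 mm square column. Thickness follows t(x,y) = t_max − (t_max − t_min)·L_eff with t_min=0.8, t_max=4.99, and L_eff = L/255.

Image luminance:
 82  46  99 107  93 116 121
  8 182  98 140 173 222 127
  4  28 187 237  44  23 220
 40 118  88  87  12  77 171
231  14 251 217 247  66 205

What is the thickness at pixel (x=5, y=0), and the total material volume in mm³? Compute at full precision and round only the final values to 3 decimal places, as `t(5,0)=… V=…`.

t(5,0)=3.084 V=157.697

span = t_max - t_min = 4.99 - 0.8 = 4.190
L(5,0) = 116, L_eff = 116/255 = 0.454902
t(5,0) = 4.99 - 4.190·0.454902 = 3.084
Σt over all 5·7 pixels = 675434/6375 ≈ 105.9504314
V = pitch²·Σt = 1.22²·675434/6375 = 157.697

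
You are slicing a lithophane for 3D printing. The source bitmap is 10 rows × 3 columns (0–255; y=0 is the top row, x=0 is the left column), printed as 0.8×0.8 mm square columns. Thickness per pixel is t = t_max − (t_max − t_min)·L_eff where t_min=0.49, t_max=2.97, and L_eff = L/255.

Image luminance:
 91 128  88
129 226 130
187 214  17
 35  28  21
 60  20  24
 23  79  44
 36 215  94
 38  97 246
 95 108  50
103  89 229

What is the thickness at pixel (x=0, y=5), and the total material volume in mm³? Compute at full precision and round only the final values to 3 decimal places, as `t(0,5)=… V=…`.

t(0,5)=2.746 V=38.700

span = t_max - t_min = 2.97 - 0.49 = 2.480
L(0,5) = 23, L_eff = 23/255 = 0.090196
t(0,5) = 2.97 - 2.480·0.090196 = 2.746
Σt over all 10·3 pixels = 770969/12750 ≈ 60.4681569
V = pitch²·Σt = 0.8²·770969/12750 = 38.700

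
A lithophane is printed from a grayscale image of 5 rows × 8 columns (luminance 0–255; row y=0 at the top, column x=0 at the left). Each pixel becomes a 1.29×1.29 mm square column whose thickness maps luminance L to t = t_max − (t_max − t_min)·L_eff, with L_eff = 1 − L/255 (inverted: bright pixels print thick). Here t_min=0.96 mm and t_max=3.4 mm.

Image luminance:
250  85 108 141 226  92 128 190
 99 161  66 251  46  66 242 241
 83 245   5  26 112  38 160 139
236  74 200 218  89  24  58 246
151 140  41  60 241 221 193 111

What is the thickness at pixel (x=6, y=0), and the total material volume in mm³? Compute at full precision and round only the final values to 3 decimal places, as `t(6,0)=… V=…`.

t(6,0)=2.185 V=151.527

span = t_max - t_min = 3.4 - 0.96 = 2.440
L(6,0) = 128, L_eff = 1 - 128/255 = 0.498039 (inverted)
t(6,0) = 3.4 - 2.440·0.498039 = 2.185
Σt over all 5·8 pixels = 580483/6375 ≈ 91.0561569
V = pitch²·Σt = 1.29²·580483/6375 = 151.527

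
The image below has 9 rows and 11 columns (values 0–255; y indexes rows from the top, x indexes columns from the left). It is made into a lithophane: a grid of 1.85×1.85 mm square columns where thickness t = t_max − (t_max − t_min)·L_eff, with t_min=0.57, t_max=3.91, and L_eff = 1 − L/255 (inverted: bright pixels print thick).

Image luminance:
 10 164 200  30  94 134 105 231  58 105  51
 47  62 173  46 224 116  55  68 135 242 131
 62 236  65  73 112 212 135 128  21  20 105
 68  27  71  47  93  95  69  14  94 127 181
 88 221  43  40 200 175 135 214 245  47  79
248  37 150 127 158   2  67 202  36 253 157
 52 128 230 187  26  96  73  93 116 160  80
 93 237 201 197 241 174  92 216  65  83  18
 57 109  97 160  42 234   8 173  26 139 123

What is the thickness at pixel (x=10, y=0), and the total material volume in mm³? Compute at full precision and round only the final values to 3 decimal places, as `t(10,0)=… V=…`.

span = t_max - t_min = 3.91 - 0.57 = 3.340
L(10,0) = 51, L_eff = 1 - 51/255 = 0.800000 (inverted)
t(10,0) = 3.91 - 3.340·0.800000 = 1.238
Σt over all 9·11 pixels = 5275289/25500 ≈ 206.8740784
V = pitch²·Σt = 1.85²·5275289/25500 = 708.027

t(10,0)=1.238 V=708.027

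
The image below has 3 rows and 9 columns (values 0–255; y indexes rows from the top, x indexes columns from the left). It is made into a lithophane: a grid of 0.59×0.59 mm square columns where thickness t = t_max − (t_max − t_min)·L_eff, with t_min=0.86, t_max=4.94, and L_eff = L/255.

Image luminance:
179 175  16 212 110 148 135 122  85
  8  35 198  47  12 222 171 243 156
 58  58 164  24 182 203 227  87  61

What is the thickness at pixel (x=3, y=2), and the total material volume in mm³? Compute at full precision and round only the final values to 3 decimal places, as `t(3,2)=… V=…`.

t(3,2)=4.556 V=27.838

span = t_max - t_min = 4.94 - 0.86 = 4.080
L(3,2) = 24, L_eff = 24/255 = 0.094118
t(3,2) = 4.94 - 4.080·0.094118 = 4.556
Σt over all 3·9 pixels = 79.972
V = pitch²·Σt = 0.59²·79.972 = 27.838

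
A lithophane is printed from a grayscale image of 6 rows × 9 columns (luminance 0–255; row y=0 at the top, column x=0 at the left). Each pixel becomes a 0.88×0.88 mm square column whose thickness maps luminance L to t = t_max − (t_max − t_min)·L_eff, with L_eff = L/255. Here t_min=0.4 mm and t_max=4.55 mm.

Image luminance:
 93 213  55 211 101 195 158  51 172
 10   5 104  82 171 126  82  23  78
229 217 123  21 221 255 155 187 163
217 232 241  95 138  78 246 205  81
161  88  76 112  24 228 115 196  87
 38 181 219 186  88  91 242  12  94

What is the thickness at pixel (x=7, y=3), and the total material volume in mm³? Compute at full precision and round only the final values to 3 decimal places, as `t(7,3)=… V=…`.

t(7,3)=1.214 V=98.621

span = t_max - t_min = 4.55 - 0.4 = 4.150
L(7,3) = 205, L_eff = 205/255 = 0.803922
t(7,3) = 4.55 - 4.150·0.803922 = 1.214
Σt over all 6·9 pixels = 108249/850 ≈ 127.3517647
V = pitch²·Σt = 0.88²·108249/850 = 98.621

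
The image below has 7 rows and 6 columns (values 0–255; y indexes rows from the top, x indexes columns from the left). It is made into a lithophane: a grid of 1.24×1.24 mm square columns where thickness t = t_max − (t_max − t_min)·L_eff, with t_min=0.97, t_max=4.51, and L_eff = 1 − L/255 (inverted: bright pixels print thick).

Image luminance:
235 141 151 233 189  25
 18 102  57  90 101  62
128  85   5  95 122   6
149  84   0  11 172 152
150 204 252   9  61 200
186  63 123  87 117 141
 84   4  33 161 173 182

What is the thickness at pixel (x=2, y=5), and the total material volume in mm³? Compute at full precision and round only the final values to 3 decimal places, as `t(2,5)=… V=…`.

t(2,5)=2.678 V=161.749

span = t_max - t_min = 4.51 - 0.97 = 3.540
L(2,5) = 123, L_eff = 1 - 123/255 = 0.517647 (inverted)
t(2,5) = 4.51 - 3.540·0.517647 = 2.678
Σt over all 7·6 pixels = 223541/2125 ≈ 105.1957647
V = pitch²·Σt = 1.24²·223541/2125 = 161.749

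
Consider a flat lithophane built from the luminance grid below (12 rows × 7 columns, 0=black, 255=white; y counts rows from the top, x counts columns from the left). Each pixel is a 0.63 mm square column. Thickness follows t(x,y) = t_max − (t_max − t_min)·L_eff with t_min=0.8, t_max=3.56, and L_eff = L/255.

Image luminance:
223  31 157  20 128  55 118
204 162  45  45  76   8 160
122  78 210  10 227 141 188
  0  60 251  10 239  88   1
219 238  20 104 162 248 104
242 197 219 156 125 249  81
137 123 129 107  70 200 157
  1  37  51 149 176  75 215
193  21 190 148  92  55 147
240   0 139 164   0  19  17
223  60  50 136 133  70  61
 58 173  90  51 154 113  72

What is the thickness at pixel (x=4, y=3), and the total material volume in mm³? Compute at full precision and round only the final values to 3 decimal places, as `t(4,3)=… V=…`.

t(4,3)=0.973 V=76.087

span = t_max - t_min = 3.56 - 0.8 = 2.760
L(4,3) = 239, L_eff = 239/255 = 0.937255
t(4,3) = 3.56 - 2.760·0.937255 = 0.973
Σt over all 12·7 pixels = 407369/2125 ≈ 191.7030588
V = pitch²·Σt = 0.63²·407369/2125 = 76.087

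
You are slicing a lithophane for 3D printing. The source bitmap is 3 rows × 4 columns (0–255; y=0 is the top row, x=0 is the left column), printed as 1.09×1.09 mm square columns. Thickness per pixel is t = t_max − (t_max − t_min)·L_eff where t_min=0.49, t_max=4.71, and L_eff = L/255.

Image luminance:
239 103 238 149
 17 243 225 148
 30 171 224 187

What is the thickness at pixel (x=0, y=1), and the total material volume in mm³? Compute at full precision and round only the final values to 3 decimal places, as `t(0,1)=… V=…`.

t(0,1)=4.429 V=28.339

span = t_max - t_min = 4.71 - 0.49 = 4.220
L(0,1) = 17, L_eff = 17/255 = 0.066667
t(0,1) = 4.71 - 4.220·0.066667 = 4.429
Σt over all 3·4 pixels = 50686/2125 ≈ 23.8522353
V = pitch²·Σt = 1.09²·50686/2125 = 28.339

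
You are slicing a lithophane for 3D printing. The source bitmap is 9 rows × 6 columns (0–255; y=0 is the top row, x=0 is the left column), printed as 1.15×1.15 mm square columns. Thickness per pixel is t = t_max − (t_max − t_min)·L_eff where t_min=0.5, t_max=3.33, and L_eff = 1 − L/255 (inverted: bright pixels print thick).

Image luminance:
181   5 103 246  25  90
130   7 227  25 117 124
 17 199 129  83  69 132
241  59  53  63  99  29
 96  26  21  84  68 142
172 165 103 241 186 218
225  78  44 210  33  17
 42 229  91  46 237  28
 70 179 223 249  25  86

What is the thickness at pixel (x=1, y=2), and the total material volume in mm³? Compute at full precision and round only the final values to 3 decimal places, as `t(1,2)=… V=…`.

t(1,2)=2.709 V=125.047

span = t_max - t_min = 3.33 - 0.5 = 2.830
L(1,2) = 199, L_eff = 1 - 199/255 = 0.219608 (inverted)
t(1,2) = 3.33 - 2.830·0.219608 = 2.709
Σt over all 9·6 pixels = 803707/8500 ≈ 94.5537647
V = pitch²·Σt = 1.15²·803707/8500 = 125.047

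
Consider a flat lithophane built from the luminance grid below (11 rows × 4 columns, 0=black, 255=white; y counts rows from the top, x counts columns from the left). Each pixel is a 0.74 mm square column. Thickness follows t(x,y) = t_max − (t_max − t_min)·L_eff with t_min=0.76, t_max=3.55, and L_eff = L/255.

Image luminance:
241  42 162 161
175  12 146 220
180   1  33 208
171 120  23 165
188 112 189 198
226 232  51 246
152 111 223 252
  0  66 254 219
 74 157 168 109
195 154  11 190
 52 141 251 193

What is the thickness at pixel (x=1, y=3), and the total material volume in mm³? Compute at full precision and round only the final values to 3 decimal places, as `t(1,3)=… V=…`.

span = t_max - t_min = 3.55 - 0.76 = 2.790
L(1,3) = 120, L_eff = 120/255 = 0.470588
t(1,3) = 3.55 - 2.790·0.470588 = 2.237
Σt over all 11·4 pixels = 362809/4250 ≈ 85.3668235
V = pitch²·Σt = 0.74²·362809/4250 = 46.747

t(1,3)=2.237 V=46.747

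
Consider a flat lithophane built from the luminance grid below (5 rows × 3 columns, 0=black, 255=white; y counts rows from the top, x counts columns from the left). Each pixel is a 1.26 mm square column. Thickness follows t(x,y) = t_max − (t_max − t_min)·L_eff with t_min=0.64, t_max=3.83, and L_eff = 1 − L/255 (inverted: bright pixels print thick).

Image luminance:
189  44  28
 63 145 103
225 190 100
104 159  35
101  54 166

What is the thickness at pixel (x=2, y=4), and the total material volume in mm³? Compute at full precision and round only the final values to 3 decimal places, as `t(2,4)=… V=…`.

t(2,4)=2.717 V=49.123

span = t_max - t_min = 3.83 - 0.64 = 3.190
L(2,4) = 166, L_eff = 1 - 166/255 = 0.349020 (inverted)
t(2,4) = 3.83 - 3.190·0.349020 = 2.717
Σt over all 5·3 pixels = 394507/12750 ≈ 30.9417255
V = pitch²·Σt = 1.26²·394507/12750 = 49.123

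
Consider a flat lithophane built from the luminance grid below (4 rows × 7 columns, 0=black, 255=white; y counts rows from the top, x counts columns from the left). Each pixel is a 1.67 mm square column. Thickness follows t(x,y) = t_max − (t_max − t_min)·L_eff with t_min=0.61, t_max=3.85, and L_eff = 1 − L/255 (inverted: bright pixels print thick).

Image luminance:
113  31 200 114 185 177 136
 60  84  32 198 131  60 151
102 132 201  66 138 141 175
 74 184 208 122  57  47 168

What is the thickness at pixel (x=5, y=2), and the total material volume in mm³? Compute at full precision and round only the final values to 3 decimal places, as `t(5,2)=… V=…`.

t(5,2)=2.402 V=171.198

span = t_max - t_min = 3.85 - 0.61 = 3.240
L(5,2) = 141, L_eff = 1 - 141/255 = 0.447059 (inverted)
t(5,2) = 3.85 - 3.240·0.447059 = 2.402
Σt over all 4·7 pixels = 130444/2125 ≈ 61.3854118
V = pitch²·Σt = 1.67²·130444/2125 = 171.198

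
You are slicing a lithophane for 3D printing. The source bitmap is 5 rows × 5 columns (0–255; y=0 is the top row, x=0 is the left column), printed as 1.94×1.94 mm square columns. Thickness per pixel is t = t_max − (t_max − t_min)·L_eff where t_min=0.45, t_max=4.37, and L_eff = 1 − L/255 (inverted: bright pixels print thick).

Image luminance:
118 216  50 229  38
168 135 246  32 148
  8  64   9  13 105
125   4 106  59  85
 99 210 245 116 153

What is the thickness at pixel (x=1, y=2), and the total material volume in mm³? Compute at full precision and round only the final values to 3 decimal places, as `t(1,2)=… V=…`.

span = t_max - t_min = 4.37 - 0.45 = 3.920
L(1,2) = 64, L_eff = 1 - 64/255 = 0.749020 (inverted)
t(1,2) = 4.37 - 3.920·0.749020 = 1.434
Σt over all 5·5 pixels = 459009/8500 ≈ 54.0010588
V = pitch²·Σt = 1.94²·459009/8500 = 203.238

t(1,2)=1.434 V=203.238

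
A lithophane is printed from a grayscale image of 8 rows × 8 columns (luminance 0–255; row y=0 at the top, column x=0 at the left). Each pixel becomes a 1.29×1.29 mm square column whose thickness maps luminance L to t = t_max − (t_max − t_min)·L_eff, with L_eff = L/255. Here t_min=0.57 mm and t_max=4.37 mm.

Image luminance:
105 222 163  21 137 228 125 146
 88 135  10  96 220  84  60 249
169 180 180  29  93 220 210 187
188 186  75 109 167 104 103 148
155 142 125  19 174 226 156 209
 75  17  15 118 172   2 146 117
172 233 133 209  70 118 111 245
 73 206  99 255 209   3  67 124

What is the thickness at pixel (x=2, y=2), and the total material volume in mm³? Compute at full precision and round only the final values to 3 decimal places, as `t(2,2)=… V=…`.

t(2,2)=1.688 V=251.356

span = t_max - t_min = 4.37 - 0.57 = 3.800
L(2,2) = 180, L_eff = 180/255 = 0.705882
t(2,2) = 4.37 - 3.800·0.705882 = 1.688
Σt over all 8·8 pixels = 192584/1275 ≈ 151.0462745
V = pitch²·Σt = 1.29²·192584/1275 = 251.356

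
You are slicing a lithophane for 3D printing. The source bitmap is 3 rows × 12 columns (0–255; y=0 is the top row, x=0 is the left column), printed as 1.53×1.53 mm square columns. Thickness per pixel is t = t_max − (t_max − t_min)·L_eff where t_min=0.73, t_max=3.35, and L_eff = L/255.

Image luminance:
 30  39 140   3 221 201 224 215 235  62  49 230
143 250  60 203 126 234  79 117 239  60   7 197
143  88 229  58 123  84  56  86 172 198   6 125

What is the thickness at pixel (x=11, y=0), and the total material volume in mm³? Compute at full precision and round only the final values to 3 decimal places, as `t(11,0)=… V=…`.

span = t_max - t_min = 3.35 - 0.73 = 2.620
L(11,0) = 230, L_eff = 230/255 = 0.901961
t(11,0) = 3.35 - 2.620·0.901961 = 0.987
Σt over all 3·12 pixels = 458879/6375 ≈ 71.9810196
V = pitch²·Σt = 1.53²·458879/6375 = 168.500

t(11,0)=0.987 V=168.500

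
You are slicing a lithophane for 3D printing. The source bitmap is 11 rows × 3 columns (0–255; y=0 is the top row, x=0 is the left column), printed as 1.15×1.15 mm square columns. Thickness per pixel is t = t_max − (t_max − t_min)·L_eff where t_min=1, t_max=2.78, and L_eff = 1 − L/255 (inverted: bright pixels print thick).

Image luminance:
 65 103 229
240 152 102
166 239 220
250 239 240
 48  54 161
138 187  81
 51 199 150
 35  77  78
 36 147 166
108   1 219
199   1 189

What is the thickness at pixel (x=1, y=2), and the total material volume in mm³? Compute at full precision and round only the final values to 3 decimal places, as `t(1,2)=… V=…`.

span = t_max - t_min = 2.78 - 1 = 1.780
L(1,2) = 239, L_eff = 1 - 239/255 = 0.062745 (inverted)
t(1,2) = 2.78 - 1.780·0.062745 = 2.668
Σt over all 11·3 pixels = 82748/1275 ≈ 64.9003922
V = pitch²·Σt = 1.15²·82748/1275 = 85.831

t(1,2)=2.668 V=85.831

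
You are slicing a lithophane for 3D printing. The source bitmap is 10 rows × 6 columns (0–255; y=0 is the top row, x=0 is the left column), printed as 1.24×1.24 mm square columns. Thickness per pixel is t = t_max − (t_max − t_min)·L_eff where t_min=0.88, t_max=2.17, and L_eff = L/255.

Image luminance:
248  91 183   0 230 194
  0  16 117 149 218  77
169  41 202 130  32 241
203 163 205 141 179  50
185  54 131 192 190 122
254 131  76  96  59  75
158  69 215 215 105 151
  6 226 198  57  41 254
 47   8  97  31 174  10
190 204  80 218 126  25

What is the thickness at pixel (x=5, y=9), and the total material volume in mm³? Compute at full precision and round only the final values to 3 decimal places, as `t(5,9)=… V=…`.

span = t_max - t_min = 2.17 - 0.88 = 1.290
L(5,9) = 25, L_eff = 25/255 = 0.098039
t(5,9) = 2.17 - 1.290·0.098039 = 2.044
Σt over all 10·6 pixels = 773493/8500 ≈ 90.9991765
V = pitch²·Σt = 1.24²·773493/8500 = 139.920

t(5,9)=2.044 V=139.920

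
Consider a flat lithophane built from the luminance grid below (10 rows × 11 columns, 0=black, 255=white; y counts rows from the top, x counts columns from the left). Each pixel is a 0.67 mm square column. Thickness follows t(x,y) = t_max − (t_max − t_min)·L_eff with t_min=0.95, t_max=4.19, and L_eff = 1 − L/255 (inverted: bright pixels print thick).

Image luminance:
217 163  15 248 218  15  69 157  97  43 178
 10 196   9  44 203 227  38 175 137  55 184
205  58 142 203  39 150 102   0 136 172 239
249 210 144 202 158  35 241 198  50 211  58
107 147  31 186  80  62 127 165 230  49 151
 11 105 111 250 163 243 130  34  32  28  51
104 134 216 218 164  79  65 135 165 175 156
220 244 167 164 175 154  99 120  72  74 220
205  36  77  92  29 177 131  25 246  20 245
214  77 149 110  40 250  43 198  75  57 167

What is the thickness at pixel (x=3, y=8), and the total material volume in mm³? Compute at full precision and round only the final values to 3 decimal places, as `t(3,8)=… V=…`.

t(3,8)=2.119 V=128.906

span = t_max - t_min = 4.19 - 0.95 = 3.240
L(3,8) = 92, L_eff = 1 - 92/255 = 0.639216 (inverted)
t(3,8) = 4.19 - 3.240·0.639216 = 2.119
Σt over all 10·11 pixels = 1220429/4250 ≈ 287.1597647
V = pitch²·Σt = 0.67²·1220429/4250 = 128.906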